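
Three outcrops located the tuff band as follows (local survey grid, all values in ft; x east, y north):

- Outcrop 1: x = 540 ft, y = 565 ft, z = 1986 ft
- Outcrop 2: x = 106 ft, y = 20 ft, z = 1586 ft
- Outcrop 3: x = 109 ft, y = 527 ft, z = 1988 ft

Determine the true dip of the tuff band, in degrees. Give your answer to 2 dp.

Let the plane be z = a·x + b·y + c.
Outcrop 2−Outcrop 1: −434a − 545b = −400;  Outcrop 3−Outcrop 1: −431a − 38b = 2.
Solving gives a = −0.07459, b = 0.79334.
Gradient magnitude |∇z| = √(a² + b²) = √(0.00556 + 0.62939) = 0.79684.
True dip = arctan(0.79684) = 38.55°, dipping toward S (azimuth ≈ 175°).

38.55°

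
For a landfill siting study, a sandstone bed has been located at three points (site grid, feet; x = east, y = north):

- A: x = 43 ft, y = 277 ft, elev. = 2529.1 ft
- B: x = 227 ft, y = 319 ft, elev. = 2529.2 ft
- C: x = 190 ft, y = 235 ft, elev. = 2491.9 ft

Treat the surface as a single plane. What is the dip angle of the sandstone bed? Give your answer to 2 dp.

26.84°

Two edge vectors: A→B = (184, 42, 0.1), A→C = (147, -42, -37.2).
Normal n = (A→B) × (A→C) = (-1558.2, 6859.5, -13902).
So ∂z/∂x = −n_x/n_z = −0.11208 and ∂z/∂y = −n_y/n_z = 0.49342.
Gradient magnitude |∇z| = √(a² + b²) = √(0.01256 + 0.24346) = 0.50599.
True dip = arctan(0.50599) = 26.84°, dipping toward SSE (azimuth ≈ 167°).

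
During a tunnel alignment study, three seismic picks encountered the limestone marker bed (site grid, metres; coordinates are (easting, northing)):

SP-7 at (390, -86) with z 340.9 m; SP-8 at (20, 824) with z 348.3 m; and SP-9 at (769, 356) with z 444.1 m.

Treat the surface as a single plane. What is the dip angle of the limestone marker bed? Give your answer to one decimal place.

11.1°

Two edge vectors: SP-7→SP-8 = (-370, 910, 7.4), SP-7→SP-9 = (379, 442, 103.2).
Normal n = (SP-7→SP-8) × (SP-7→SP-9) = (90641.2, 40988.6, -508430).
So ∂z/∂E = −n_x/n_z = 0.17828 and ∂z/∂N = −n_y/n_z = 0.08062.
Gradient magnitude |∇z| = √(a² + b²) = √(0.03178 + 0.00650) = 0.19566.
True dip = arctan(0.19566) = 11.1°, dipping toward WSW (azimuth ≈ 246°).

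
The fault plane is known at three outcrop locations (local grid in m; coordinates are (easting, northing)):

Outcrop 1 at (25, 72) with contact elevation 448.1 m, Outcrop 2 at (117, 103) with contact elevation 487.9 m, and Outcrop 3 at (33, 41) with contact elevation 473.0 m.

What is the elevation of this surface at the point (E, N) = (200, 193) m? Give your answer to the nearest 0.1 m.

Two edge vectors: Outcrop 1→Outcrop 2 = (92, 31, 39.8), Outcrop 1→Outcrop 3 = (8, -31, 24.9).
Normal n = (Outcrop 1→Outcrop 2) × (Outcrop 1→Outcrop 3) = (2005.7, -1972.4, -3100).
So ∂z/∂E = −n_x/n_z = 0.64700 and ∂z/∂N = −n_y/n_z = −0.63626.
Intercept c from Outcrop 1: 448.1 − 16.17 + 45.81 = 477.74.
At (200, 193): z = 129.4 − 122.8 + 477.74 = 484.3 m.

484.3 m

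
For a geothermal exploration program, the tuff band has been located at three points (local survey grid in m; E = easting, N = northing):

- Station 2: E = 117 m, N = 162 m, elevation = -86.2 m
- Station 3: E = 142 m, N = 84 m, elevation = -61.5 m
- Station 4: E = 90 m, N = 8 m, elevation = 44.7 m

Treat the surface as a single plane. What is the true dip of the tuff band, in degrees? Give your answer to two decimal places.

51.62°

Let the plane be z = a·E + b·N + c.
Station 3−Station 2: 25a − 78b = 24.7;  Station 4−Station 2: −27a − 154b = 130.9.
Solving gives a = −1.07562, b = −0.66142.
Gradient magnitude |∇z| = √(a² + b²) = √(1.15696 + 0.43747) = 1.26271.
True dip = arctan(1.26271) = 51.62°, dipping toward ENE (azimuth ≈ 058°).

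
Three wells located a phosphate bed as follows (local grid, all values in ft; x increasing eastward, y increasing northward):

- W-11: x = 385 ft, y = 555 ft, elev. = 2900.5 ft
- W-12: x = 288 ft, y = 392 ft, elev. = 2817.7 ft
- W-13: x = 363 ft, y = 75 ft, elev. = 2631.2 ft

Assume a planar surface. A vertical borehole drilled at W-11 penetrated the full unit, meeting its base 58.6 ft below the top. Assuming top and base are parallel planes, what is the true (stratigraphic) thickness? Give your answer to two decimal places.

Let the plane be z = a·x + b·y + c.
W-12−W-11: −97a − 163b = −82.8;  W-13−W-11: −22a − 480b = −269.3.
Solving gives a = −0.09661, b = 0.56547.
|∇z| = √(a²+b²) = 0.57366, so dip δ = arctan(0.57366) = 29.84°.
True thickness = vertical thickness × cos δ = 58.6 × cos 29.84° = 50.83 ft.

50.83 ft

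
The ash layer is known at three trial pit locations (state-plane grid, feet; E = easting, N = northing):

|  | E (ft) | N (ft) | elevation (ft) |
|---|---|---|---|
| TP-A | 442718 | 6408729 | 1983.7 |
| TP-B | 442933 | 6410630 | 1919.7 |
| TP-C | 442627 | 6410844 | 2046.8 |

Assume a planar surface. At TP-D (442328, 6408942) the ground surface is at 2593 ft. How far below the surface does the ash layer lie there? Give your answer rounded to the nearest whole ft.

448 ft

Let the plane be z = a·E + b·N + c.
TP-B−TP-A: 215a + 1901b = −64;  TP-C−TP-A: −91a + 2115b = 63.1.
Solving gives a = −0.40673346, b = 0.01233440.
Then c = 1983.7 − a·442718 − b·6408729 = 103004.10.
At (442328, 6408942): z_contact = −179909.6 + 79050.5 + 103004.10 = 2145.0 ft.
Depth below ground = 2593 − 2145.0 = 448 ft.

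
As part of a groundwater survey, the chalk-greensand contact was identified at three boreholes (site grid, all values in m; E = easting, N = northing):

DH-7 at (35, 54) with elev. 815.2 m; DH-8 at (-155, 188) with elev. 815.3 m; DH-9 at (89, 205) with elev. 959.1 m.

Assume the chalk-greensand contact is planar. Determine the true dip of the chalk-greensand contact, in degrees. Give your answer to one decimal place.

43.0°

Let the plane be z = a·E + b·N + c.
DH-8−DH-7: −190a + 134b = 0.1;  DH-9−DH-7: 54a + 151b = 143.9.
Solving gives a = 0.53631, b = 0.76119.
Gradient magnitude |∇z| = √(a² + b²) = √(0.28763 + 0.57941) = 0.93115.
True dip = arctan(0.93115) = 43.0°, dipping toward SW (azimuth ≈ 215°).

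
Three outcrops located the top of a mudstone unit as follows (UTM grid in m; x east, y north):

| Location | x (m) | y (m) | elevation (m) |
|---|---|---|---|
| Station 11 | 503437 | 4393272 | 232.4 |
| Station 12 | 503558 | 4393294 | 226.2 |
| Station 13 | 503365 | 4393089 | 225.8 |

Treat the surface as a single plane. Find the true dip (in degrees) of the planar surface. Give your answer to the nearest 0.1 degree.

5.0°

Two edge vectors: Station 11→Station 12 = (121, 22, -6.2), Station 11→Station 13 = (-72, -183, -6.6).
Normal n = (Station 11→Station 12) × (Station 11→Station 13) = (-1279.8, 1245, -20559).
So ∂z/∂x = −n_x/n_z = −0.06225 and ∂z/∂y = −n_y/n_z = 0.06056.
Gradient magnitude |∇z| = √(a² + b²) = √(0.00388 + 0.00367) = 0.08685.
True dip = arctan(0.08685) = 5.0°, dipping toward SE (azimuth ≈ 134°).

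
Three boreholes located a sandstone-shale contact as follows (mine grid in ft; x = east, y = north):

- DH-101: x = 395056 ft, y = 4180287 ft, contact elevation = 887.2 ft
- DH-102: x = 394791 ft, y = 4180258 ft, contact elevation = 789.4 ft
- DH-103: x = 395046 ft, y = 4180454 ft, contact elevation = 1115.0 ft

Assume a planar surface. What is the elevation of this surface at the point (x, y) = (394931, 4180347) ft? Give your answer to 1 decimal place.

Two edge vectors: DH-101→DH-102 = (-265, -29, -97.8), DH-101→DH-103 = (-10, 167, 227.8).
Normal n = (DH-101→DH-102) × (DH-101→DH-103) = (9726.4, 61345, -44545).
So ∂z/∂x = −n_x/n_z = 0.218349983 and ∂z/∂y = −n_y/n_z = 1.377146706.
Intercept c from DH-101: 887.2 − 86260.47 − 5756868.47 = −5842241.74.
At (394931, 4180347): z = 86233.2 + 5756951.1 − 5842241.74 = 942.5 ft.

942.5 ft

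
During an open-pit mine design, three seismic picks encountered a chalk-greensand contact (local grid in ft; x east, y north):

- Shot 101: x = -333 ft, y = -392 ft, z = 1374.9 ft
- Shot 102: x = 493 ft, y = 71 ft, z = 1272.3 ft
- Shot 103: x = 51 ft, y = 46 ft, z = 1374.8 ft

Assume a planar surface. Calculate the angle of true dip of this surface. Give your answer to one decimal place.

Two edge vectors: Shot 101→Shot 102 = (826, 463, -102.6), Shot 101→Shot 103 = (384, 438, -0.1).
Normal n = (Shot 101→Shot 102) × (Shot 101→Shot 103) = (44892.5, -39315.8, 183996).
So ∂z/∂x = −n_x/n_z = −0.24399 and ∂z/∂y = −n_y/n_z = 0.21368.
Gradient magnitude |∇z| = √(a² + b²) = √(0.05953 + 0.04566) = 0.32433.
True dip = arctan(0.32433) = 18.0°, dipping toward SE (azimuth ≈ 131°).

18.0°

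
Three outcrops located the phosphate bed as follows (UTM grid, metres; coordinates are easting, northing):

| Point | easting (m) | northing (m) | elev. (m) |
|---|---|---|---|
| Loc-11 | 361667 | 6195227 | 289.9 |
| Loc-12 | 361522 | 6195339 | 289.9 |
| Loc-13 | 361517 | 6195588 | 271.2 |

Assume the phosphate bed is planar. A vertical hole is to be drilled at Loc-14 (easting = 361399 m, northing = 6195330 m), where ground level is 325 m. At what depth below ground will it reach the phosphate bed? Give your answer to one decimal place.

27.2 m

Two edge vectors: Loc-11→Loc-12 = (-145, 112, 0), Loc-11→Loc-13 = (-150, 361, -18.7).
Normal n = (Loc-11→Loc-12) × (Loc-11→Loc-13) = (-2094.4, -2711.5, -35545).
So ∂z/∂easting = −n_x/n_z = −0.058922493 and ∂z/∂northing = −n_y/n_z = −0.076283584.
Intercept c from Loc-11: 289.9 + 21310.32 + 472594.12 = 494194.34.
At (361399, 6195330): z_contact = −21294.53 − 472601.98 + 494194.34 = 297.83 m.
Depth below ground = 325 − 297.83 = 27.2 m.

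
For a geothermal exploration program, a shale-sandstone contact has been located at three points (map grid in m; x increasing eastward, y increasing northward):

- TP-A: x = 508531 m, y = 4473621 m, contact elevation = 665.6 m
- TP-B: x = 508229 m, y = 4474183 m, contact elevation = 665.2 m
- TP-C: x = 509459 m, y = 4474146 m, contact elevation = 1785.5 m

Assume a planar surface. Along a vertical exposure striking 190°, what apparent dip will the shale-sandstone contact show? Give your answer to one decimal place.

Let the plane be z = a·x + b·y + c.
TP-B−TP-A: −302a + 562b = −0.4;  TP-C−TP-A: 928a + 525b = 1119.9.
Solving gives a = 0.92576, b = 0.49676.
Unit vector along 190° is (sin 190°, cos 190°) = (-0.1736, -0.9848).
Slope in that direction = a·(-0.1736) + b·(-0.9848) = −0.64997.
Apparent dip = arctan|0.64997| = 33.0° (true dip is 46.4°, so apparent ≤ true as expected).

33.0°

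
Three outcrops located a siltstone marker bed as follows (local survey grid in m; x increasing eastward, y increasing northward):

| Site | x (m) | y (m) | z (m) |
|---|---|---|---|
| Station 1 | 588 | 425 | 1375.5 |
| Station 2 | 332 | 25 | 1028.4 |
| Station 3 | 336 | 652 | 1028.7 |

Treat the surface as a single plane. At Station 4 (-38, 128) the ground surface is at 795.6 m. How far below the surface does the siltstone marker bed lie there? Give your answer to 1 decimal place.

Let the plane be z = a·x + b·y + c.
Station 2−Station 1: −256a − 400b = −347.1;  Station 3−Station 1: −252a + 227b = −346.8.
Solving gives a = 1.36876, b = −0.00825.
Then c = 1375.5 − a·588 − b·425 = 574.18.
At (-38, 128): z_contact = −52.01 − 1.06 + 574.18 = 521.11 m.
Depth below ground = 795.6 − 521.11 = 274.5 m.

274.5 m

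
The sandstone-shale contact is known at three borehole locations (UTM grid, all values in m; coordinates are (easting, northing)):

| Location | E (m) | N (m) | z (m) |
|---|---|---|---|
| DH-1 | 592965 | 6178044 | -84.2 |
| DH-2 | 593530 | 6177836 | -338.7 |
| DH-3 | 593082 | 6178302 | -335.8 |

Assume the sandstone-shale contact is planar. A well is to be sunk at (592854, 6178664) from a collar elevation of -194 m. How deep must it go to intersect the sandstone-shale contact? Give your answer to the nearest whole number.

223 m

Two edge vectors: DH-1→DH-2 = (565, -208, -254.5), DH-1→DH-3 = (117, 258, -251.6).
Normal n = (DH-1→DH-2) × (DH-1→DH-3) = (117993.8, 112377.5, 170106).
So ∂z/∂E = −n_x/n_z = −0.69364867 and ∂z/∂N = −n_y/n_z = −0.66063219.
Intercept c from DH-1: -84.2 + 411309.38 + 4081414.76 = 4492639.94.
At (592854, 6178664): z_contact = −411232.4 − 4081824.4 + 4492639.94 = -416.8 m.
Depth below ground = -194 − (-416.8) = 223 m.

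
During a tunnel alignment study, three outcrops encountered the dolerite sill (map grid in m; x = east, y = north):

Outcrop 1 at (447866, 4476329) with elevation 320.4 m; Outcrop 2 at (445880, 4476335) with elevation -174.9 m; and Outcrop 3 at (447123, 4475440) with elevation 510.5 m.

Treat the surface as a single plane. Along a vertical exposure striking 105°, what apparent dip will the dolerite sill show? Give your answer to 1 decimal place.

19.2°

Let the plane be z = a·x + b·y + c.
Outcrop 2−Outcrop 1: −1986a + 6b = −495.3;  Outcrop 3−Outcrop 1: −743a − 889b = 190.1.
Solving gives a = 0.24812, b = −0.42121.
Unit vector along 105° is (sin 105°, cos 105°) = (0.9659, -0.2588).
Slope in that direction = a·(0.9659) + b·(-0.2588) = 0.34869.
Apparent dip = arctan|0.34869| = 19.2° (true dip is 26.1°, so apparent ≤ true as expected).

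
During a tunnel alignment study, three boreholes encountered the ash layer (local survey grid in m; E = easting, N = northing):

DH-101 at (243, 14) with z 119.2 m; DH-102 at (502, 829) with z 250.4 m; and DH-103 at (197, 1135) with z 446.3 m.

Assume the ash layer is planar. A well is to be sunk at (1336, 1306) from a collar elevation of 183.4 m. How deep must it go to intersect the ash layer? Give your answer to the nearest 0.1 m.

105.0 m

Two edge vectors: DH-101→DH-102 = (259, 815, 131.2), DH-101→DH-103 = (-46, 1121, 327.1).
Normal n = (DH-101→DH-102) × (DH-101→DH-103) = (119511.3, -90754.1, 327829).
So ∂z/∂E = −n_x/n_z = −0.364554 and ∂z/∂N = −n_y/n_z = 0.276834.
Intercept c from DH-101: 119.2 + 88.59 − 3.88 = 203.91.
At (1336, 1306): z_contact = −487.04 + 361.54 + 203.91 = 78.41 m.
Depth below ground = 183.4 − 78.41 = 105.0 m.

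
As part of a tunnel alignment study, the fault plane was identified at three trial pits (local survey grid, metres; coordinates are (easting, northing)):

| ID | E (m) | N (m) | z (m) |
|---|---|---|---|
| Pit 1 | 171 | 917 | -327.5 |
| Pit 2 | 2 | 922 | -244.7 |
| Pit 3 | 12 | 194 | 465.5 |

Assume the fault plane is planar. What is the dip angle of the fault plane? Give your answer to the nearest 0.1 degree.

48.0°

Two edge vectors: Pit 1→Pit 2 = (-169, 5, 82.8), Pit 1→Pit 3 = (-159, -723, 793).
Normal n = (Pit 1→Pit 2) × (Pit 1→Pit 3) = (63829.4, 120851.8, 122982).
So ∂z/∂E = −n_x/n_z = −0.51901 and ∂z/∂N = −n_y/n_z = −0.98268.
Gradient magnitude |∇z| = √(a² + b²) = √(0.26938 + 0.96566) = 1.11132.
True dip = arctan(1.11132) = 48.0°, dipping toward NNE (azimuth ≈ 028°).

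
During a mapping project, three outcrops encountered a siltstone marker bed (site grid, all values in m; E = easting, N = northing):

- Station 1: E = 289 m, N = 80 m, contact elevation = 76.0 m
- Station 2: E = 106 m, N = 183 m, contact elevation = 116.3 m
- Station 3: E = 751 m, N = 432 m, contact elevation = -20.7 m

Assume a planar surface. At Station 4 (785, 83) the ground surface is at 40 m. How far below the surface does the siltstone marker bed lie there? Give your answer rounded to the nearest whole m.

Two edge vectors: Station 1→Station 2 = (-183, 103, 40.3), Station 1→Station 3 = (462, 352, -96.7).
Normal n = (Station 1→Station 2) × (Station 1→Station 3) = (-24145.7, 922.5, -112002).
So ∂z/∂E = −n_x/n_z = −0.21558 and ∂z/∂N = −n_y/n_z = 0.00824.
Intercept c from Station 1: 76 + 62.30 − 0.66 = 137.64.
At (785, 83): z_contact = −169.2 + 0.7 + 137.64 = -30.9 m.
Depth below ground = 40 − (-30.9) = 71 m.

71 m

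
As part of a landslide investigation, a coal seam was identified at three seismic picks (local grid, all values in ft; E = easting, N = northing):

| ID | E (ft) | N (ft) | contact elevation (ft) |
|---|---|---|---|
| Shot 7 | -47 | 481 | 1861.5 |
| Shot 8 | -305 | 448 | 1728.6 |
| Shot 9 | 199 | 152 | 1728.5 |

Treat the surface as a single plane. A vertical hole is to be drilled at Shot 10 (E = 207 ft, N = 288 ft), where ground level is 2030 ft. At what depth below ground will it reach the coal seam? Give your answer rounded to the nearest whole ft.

200 ft

Let the plane be z = a·E + b·N + c.
Shot 8−Shot 7: −258a − 33b = −132.9;  Shot 9−Shot 7: 246a − 329b = −133.
Solving gives a = 0.42296, b = 0.72051.
Then c = 1861.5 − a·-47 − b·481 = 1534.81.
At (207, 288): z_contact = 87.6 + 207.5 + 1534.81 = 1829.9 ft.
Depth below ground = 2030 − 1829.9 = 200 ft.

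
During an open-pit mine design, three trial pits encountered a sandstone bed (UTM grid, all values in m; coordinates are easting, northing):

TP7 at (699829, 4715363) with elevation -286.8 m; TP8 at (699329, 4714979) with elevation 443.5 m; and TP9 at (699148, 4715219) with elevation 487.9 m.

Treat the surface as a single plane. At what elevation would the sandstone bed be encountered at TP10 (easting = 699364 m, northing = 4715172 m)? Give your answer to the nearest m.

Let the plane be z = a·easting + b·northing + c.
TP8−TP7: −500a − 384b = 730.3;  TP9−TP7: −681a − 144b = 774.7.
Solving gives a = −1.01486829, b = −0.58037983.
Then c = -286.8 − a·699829 − b·4715363 = 3446649.05.
At (699364, 4715172): z = −709762.3 − 2736590.7 + 3446649.05 = 296.0 m.

296 m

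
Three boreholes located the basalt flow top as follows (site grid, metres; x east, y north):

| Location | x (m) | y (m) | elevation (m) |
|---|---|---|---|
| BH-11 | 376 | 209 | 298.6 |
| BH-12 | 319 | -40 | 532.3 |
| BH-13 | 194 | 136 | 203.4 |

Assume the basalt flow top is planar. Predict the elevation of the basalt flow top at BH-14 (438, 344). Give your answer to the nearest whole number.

203 m

Two edge vectors: BH-11→BH-12 = (-57, -249, 233.7), BH-11→BH-13 = (-182, -73, -95.2).
Normal n = (BH-11→BH-12) × (BH-11→BH-13) = (40764.9, -47959.8, -41157).
So ∂z/∂x = −n_x/n_z = 0.99047 and ∂z/∂y = −n_y/n_z = −1.16529.
Intercept c from BH-11: 298.6 − 372.42 + 243.55 = 169.73.
At (438, 344): z = 433.8 − 400.9 + 169.73 = 202.7 m.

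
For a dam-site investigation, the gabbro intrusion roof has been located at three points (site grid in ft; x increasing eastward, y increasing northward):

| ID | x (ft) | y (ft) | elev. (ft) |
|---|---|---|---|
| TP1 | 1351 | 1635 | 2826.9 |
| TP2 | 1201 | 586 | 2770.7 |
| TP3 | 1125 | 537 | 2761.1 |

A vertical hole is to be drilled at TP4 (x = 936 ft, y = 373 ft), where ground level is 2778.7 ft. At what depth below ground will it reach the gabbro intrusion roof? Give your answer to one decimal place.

Let the plane be z = a·x + b·y + c.
TP2−TP1: −150a − 1049b = −56.2;  TP3−TP1: −226a − 1098b = −65.8.
Solving gives a = 0.101094, b = 0.039119.
Then c = 2826.9 − a·1351 − b·1635 = 2626.36.
At (936, 373): z_contact = 94.62 + 14.59 + 2626.36 = 2735.58 ft.
Depth below ground = 2778.7 − 2735.58 = 43.1 ft.

43.1 ft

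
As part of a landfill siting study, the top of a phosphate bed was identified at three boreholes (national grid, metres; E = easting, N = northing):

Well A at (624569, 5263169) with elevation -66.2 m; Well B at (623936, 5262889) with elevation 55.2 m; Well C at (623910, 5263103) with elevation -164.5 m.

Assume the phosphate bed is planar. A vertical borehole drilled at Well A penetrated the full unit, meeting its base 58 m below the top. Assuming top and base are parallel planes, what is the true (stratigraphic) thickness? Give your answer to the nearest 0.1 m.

Let the plane be z = a·E + b·N + c.
Well B−Well A: −633a − 280b = 121.4;  Well C−Well A: −659a − 66b = −98.3.
Solving gives a = 0.24896, b = −0.99639.
|∇z| = √(a²+b²) = 1.02702, so dip δ = arctan(1.02702) = 45.76°.
True thickness = vertical thickness × cos δ = 58 × cos 45.76° = 40.5 m.

40.5 m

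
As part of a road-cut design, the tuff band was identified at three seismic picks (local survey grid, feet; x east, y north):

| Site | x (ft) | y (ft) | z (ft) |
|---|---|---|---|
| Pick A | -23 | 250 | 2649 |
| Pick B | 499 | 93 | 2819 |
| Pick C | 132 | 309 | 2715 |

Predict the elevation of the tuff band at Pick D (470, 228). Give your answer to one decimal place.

Two edge vectors: Pick A→Pick B = (522, -157, 170), Pick A→Pick C = (155, 59, 66).
Normal n = (Pick A→Pick B) × (Pick A→Pick C) = (-20392, -8102, 55133).
So ∂z/∂x = −n_x/n_z = 0.36987 and ∂z/∂y = −n_y/n_z = 0.14695.
Intercept c from Pick A: 2649 + 8.51 − 36.74 = 2620.77.
At (470, 228): z = 173.8 + 33.5 + 2620.77 = 2828.1 ft.

2828.1 ft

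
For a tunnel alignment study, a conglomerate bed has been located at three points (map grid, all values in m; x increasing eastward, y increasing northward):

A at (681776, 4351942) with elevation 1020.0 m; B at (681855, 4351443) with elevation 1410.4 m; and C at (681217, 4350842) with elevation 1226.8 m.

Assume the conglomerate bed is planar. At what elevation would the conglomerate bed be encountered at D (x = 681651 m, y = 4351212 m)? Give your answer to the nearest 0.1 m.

Let the plane be z = a·x + b·y + c.
B−A: 79a − 499b = 390.4;  C−A: −559a − 1100b = 206.8.
Solving gives a = 0.891772109, b = −0.641182372.
Then c = 1020 − a·681776 − b·4351942 = 2183419.67.
At (681651, 4351212): z = 607877.3 − 2789920.4 + 2183419.67 = 1376.6 m.

1376.6 m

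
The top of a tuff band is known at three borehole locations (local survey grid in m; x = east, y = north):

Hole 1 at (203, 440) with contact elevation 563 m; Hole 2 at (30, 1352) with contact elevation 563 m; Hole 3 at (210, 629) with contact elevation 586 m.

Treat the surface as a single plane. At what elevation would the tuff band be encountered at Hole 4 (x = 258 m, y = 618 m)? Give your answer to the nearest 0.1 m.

Let the plane be z = a·x + b·y + c.
Hole 2−Hole 1: −173a + 912b = 0;  Hole 3−Hole 1: 7a + 189b = 23.
Solving gives a = 0.536731, b = 0.101814.
Then c = 563 − a·203 − b·440 = 409.25.
At (258, 618): z = 138.5 + 62.9 + 409.25 = 610.6 m.

610.6 m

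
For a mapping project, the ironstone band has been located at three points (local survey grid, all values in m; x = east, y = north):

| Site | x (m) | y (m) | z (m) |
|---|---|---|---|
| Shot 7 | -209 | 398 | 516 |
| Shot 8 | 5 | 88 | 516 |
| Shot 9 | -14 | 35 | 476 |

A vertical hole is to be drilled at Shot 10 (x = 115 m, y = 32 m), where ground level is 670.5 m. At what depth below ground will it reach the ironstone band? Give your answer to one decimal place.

103.2 m

Two edge vectors: Shot 7→Shot 8 = (214, -310, 0), Shot 7→Shot 9 = (195, -363, -40).
Normal n = (Shot 7→Shot 8) × (Shot 7→Shot 9) = (12400, 8560, -17232).
So ∂z/∂x = −n_x/n_z = 0.71959 and ∂z/∂y = −n_y/n_z = 0.49675.
Intercept c from Shot 7: 516 + 150.39 − 197.71 = 468.69.
At (115, 32): z_contact = 82.75 + 15.90 + 468.69 = 567.34 m.
Depth below ground = 670.5 − 567.34 = 103.2 m.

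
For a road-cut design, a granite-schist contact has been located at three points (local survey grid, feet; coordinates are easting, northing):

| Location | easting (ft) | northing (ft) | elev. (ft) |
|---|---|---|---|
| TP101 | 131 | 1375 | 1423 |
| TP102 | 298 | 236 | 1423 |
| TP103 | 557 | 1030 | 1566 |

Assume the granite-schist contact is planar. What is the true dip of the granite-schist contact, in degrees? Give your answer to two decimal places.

Two edge vectors: TP101→TP102 = (167, -1139, 0), TP101→TP103 = (426, -345, 143).
Normal n = (TP101→TP102) × (TP101→TP103) = (-162877, -23881, 427599).
So ∂z/∂easting = −n_x/n_z = 0.38091 and ∂z/∂northing = −n_y/n_z = 0.05585.
Gradient magnitude |∇z| = √(a² + b²) = √(0.14509 + 0.00312) = 0.38498.
True dip = arctan(0.38498) = 21.06°, dipping toward W (azimuth ≈ 262°).

21.06°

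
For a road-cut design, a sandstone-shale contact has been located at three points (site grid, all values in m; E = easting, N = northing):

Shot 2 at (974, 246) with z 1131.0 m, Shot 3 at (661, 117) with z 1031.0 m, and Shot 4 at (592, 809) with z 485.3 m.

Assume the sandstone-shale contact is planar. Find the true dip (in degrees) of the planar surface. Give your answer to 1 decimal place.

Let the plane be z = a·E + b·N + c.
Shot 3−Shot 2: −313a − 129b = −100;  Shot 4−Shot 2: −382a + 563b = −645.7.
Solving gives a = 0.61906, b = −0.72686.
Gradient magnitude |∇z| = √(a² + b²) = √(0.38323 + 0.52832) = 0.95475.
True dip = arctan(0.95475) = 43.7°, dipping toward NW (azimuth ≈ 320°).

43.7°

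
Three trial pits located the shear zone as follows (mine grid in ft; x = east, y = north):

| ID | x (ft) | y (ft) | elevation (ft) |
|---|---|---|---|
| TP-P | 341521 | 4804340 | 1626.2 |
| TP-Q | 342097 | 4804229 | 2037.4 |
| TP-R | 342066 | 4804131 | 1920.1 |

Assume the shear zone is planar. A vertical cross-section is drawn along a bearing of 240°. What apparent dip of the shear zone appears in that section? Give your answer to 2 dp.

50.86°

Let the plane be z = a·x + b·y + c.
TP-Q−TP-P: 576a − 111b = 411.2;  TP-R−TP-P: 545a − 209b = 293.9.
Solving gives a = 0.89028, b = 0.91532.
Unit vector along 240° is (sin 240°, cos 240°) = (-0.8660, -0.5000).
Slope in that direction = a·(-0.8660) + b·(-0.5000) = −1.22866.
Apparent dip = arctan|1.22866| = 50.86° (true dip is 51.9°, so apparent ≤ true as expected).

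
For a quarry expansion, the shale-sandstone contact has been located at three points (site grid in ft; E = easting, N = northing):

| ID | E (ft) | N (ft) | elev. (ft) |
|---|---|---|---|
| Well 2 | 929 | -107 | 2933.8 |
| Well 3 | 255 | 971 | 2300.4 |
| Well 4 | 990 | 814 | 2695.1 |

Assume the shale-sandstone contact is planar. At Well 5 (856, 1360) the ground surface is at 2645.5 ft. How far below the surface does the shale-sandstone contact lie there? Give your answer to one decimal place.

Two edge vectors: Well 2→Well 3 = (-674, 1078, -633.4), Well 2→Well 4 = (61, 921, -238.7).
Normal n = (Well 2→Well 3) × (Well 2→Well 4) = (326042.8, -199521.2, -686512).
So ∂z/∂E = −n_x/n_z = 0.474927 and ∂z/∂N = −n_y/n_z = −0.290630.
Intercept c from Well 2: 2933.8 − 441.21 − 31.10 = 2461.50.
At (856, 1360): z_contact = 406.54 − 395.26 + 2461.50 = 2472.78 ft.
Depth below ground = 2645.5 − 2472.78 = 172.7 ft.

172.7 ft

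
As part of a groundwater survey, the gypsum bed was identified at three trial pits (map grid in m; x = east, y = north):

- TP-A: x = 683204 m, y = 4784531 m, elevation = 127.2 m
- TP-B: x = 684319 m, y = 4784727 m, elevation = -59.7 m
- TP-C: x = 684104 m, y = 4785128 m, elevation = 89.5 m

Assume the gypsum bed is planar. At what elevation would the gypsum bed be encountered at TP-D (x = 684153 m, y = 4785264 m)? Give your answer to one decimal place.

Two edge vectors: TP-A→TP-B = (1115, 196, -186.9), TP-A→TP-C = (900, 597, -37.7).
Normal n = (TP-A→TP-B) × (TP-A→TP-C) = (104190.1, -126174.5, 489255).
So ∂z/∂x = −n_x/n_z = −0.212956638 and ∂z/∂y = −n_y/n_z = 0.257891079.
Intercept c from TP-A: 127.2 + 145492.83 − 1233887.86 = −1088267.84.
At (684153, 4785264): z = −145694.9 + 1234076.9 − 1088267.84 = 114.1 m.

114.1 m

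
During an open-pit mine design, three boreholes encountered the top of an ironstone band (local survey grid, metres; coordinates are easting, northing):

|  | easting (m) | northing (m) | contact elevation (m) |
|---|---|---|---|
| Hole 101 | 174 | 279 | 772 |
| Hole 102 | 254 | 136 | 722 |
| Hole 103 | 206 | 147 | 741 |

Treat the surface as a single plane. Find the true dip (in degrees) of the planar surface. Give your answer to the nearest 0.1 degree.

Let the plane be z = a·easting + b·northing + c.
Hole 102−Hole 101: 80a − 143b = −50;  Hole 103−Hole 101: 32a − 132b = −31.
Solving gives a = −0.36213, b = 0.14706.
Gradient magnitude |∇z| = √(a² + b²) = √(0.13114 + 0.02163) = 0.39085.
True dip = arctan(0.39085) = 21.3°, dipping toward ESE (azimuth ≈ 112°).

21.3°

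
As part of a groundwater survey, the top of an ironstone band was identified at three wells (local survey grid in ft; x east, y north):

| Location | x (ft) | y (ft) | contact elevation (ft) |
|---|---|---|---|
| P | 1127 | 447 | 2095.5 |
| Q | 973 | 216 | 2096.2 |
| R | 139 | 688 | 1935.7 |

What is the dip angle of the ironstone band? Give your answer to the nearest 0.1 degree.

Two edge vectors: P→Q = (-154, -231, 0.7), P→R = (-988, 241, -159.8).
Normal n = (P→Q) × (P→R) = (36745.1, -25300.8, -265342).
So ∂z/∂x = −n_x/n_z = 0.13848 and ∂z/∂y = −n_y/n_z = −0.09535.
Gradient magnitude |∇z| = √(a² + b²) = √(0.01918 + 0.00909) = 0.16813.
True dip = arctan(0.16813) = 9.5°, dipping toward NW (azimuth ≈ 305°).

9.5°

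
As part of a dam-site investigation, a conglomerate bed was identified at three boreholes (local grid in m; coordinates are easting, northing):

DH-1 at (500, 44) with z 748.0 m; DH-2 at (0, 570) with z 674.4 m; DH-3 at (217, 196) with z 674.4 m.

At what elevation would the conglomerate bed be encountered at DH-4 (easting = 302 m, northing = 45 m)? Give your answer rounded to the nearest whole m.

673 m

Let the plane be z = a·easting + b·northing + c.
DH-2−DH-1: −500a + 526b = −73.6;  DH-3−DH-1: −283a + 152b = −73.6.
Solving gives a = 0.37781, b = 0.21921.
Then c = 748 − a·500 − b·44 = 549.45.
At (302, 45): z = 114.1 + 9.9 + 549.45 = 673.4 m.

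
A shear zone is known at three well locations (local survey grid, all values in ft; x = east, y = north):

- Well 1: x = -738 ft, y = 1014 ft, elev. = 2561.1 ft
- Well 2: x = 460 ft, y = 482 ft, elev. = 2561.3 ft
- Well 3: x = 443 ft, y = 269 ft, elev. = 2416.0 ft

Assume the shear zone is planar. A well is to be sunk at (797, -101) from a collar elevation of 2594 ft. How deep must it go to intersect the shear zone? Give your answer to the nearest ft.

318 ft

Let the plane be z = a·x + b·y + c.
Well 2−Well 1: 1198a − 532b = 0.2;  Well 3−Well 1: 1181a − 745b = −145.1.
Solving gives a = 0.29272, b = 0.65880.
Then c = 2561.1 − a·-738 − b·1014 = 2109.11.
At (797, -101): z_contact = 233.3 − 66.5 + 2109.11 = 2275.9 ft.
Depth below ground = 2594 − 2275.9 = 318 ft.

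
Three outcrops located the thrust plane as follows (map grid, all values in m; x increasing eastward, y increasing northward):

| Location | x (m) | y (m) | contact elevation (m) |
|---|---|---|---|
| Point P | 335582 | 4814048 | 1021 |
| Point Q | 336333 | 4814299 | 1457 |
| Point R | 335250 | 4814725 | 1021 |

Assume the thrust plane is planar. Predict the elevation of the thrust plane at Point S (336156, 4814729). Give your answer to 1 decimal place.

Two edge vectors: Point P→Point Q = (751, 251, 436), Point P→Point R = (-332, 677, 0).
Normal n = (Point P→Point Q) × (Point P→Point R) = (-295172, -144752, 591759).
So ∂z/∂x = −n_x/n_z = 0.498804412 and ∂z/∂y = −n_y/n_z = 0.244613094.
Intercept c from Point P: 1021 − 167389.78 − 1177579.18 = −1343947.96.
At (336156, 4814729): z = 167676.1 + 1177745.8 − 1343947.96 = 1473.9 m.

1473.9 m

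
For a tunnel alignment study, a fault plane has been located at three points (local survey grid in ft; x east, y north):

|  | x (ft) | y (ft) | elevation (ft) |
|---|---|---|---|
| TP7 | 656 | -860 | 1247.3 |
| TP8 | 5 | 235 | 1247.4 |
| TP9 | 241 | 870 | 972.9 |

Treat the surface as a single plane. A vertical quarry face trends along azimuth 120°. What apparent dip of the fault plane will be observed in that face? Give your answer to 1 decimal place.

14.3°

Two edge vectors: TP7→TP8 = (-651, 1095, 0.1), TP7→TP9 = (-415, 1730, -274.4).
Normal n = (TP7→TP8) × (TP7→TP9) = (-300641, -178675.9, -671805).
So ∂z/∂x = −n_x/n_z = −0.44751 and ∂z/∂y = −n_y/n_z = −0.26596.
Unit vector along 120° is (sin 120°, cos 120°) = (0.8660, -0.5000).
Slope in that direction = a·(0.8660) + b·(-0.5000) = −0.25458.
Apparent dip = arctan|0.25458| = 14.3° (true dip is 27.5°, so apparent ≤ true as expected).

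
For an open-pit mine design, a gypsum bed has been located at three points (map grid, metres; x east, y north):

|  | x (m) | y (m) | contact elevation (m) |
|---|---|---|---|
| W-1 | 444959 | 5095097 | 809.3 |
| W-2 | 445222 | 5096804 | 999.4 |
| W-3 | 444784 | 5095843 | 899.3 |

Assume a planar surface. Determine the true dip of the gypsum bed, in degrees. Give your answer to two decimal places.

Two edge vectors: W-1→W-2 = (263, 1707, 190.1), W-1→W-3 = (-175, 746, 90).
Normal n = (W-1→W-2) × (W-1→W-3) = (11815.4, -56937.5, 494923).
So ∂z/∂x = −n_x/n_z = −0.02387 and ∂z/∂y = −n_y/n_z = 0.11504.
Gradient magnitude |∇z| = √(a² + b²) = √(0.00057 + 0.01323) = 0.11749.
True dip = arctan(0.11749) = 6.70°, dipping toward SSE (azimuth ≈ 168°).

6.70°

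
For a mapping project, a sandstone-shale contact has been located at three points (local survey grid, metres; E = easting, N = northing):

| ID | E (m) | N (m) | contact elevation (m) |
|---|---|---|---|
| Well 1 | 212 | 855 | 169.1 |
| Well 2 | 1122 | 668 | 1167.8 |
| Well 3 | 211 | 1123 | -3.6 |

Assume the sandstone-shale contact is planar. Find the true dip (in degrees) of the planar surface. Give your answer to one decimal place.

Two edge vectors: Well 1→Well 2 = (910, -187, 998.7), Well 1→Well 3 = (-1, 268, -172.7).
Normal n = (Well 1→Well 2) × (Well 1→Well 3) = (-235356.7, 156158.3, 243693).
So ∂z/∂E = −n_x/n_z = 0.96579 and ∂z/∂N = −n_y/n_z = −0.64080.
Gradient magnitude |∇z| = √(a² + b²) = √(0.93275 + 0.41062) = 1.15904.
True dip = arctan(1.15904) = 49.2°, dipping toward WNW (azimuth ≈ 304°).

49.2°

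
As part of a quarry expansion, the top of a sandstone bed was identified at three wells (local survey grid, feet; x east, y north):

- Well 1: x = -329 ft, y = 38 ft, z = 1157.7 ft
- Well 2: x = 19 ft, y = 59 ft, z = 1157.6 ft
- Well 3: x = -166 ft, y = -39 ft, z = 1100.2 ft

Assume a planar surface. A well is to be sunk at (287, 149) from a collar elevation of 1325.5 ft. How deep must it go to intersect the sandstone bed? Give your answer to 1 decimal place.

Two edge vectors: Well 1→Well 2 = (348, 21, -0.1), Well 1→Well 3 = (163, -77, -57.5).
Normal n = (Well 1→Well 2) × (Well 1→Well 3) = (-1215.2, 19993.7, -30219).
So ∂z/∂x = −n_x/n_z = −0.04021 and ∂z/∂y = −n_y/n_z = 0.66163.
Intercept c from Well 1: 1157.7 − 13.23 − 25.14 = 1119.33.
At (287, 149): z_contact = −11.54 + 98.58 + 1119.33 = 1206.37 ft.
Depth below ground = 1325.5 − 1206.37 = 119.1 ft.

119.1 ft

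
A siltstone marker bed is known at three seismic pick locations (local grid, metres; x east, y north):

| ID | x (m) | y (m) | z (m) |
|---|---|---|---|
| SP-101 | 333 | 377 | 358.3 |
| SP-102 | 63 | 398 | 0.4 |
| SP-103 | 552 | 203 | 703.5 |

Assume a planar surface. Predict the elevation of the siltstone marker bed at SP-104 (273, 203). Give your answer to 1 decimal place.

341.3 m

Two edge vectors: SP-101→SP-102 = (-270, 21, -357.9), SP-101→SP-103 = (219, -174, 345.2).
Normal n = (SP-101→SP-102) × (SP-101→SP-103) = (-55025.4, 14823.9, 42381).
So ∂z/∂x = −n_x/n_z = 1.29835 and ∂z/∂y = −n_y/n_z = −0.34978.
Intercept c from SP-101: 358.3 − 432.35 + 131.87 = 57.82.
At (273, 203): z = 354.4 − 71.0 + 57.82 = 341.3 m.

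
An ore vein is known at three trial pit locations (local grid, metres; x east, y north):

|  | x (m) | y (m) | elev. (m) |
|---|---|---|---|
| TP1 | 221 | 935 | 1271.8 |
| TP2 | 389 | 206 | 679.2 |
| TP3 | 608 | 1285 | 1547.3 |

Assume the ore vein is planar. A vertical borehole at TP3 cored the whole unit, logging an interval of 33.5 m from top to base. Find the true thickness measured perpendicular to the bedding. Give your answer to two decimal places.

Let the plane be z = a·x + b·y + c.
TP2−TP1: 168a − 729b = −592.6;  TP3−TP1: 387a + 350b = 275.5.
Solving gives a = −0.01927, b = 0.80845.
|∇z| = √(a²+b²) = 0.80868, so dip δ = arctan(0.80868) = 38.96°.
True thickness = vertical thickness × cos δ = 33.5 × cos 38.96° = 26.05 m.

26.05 m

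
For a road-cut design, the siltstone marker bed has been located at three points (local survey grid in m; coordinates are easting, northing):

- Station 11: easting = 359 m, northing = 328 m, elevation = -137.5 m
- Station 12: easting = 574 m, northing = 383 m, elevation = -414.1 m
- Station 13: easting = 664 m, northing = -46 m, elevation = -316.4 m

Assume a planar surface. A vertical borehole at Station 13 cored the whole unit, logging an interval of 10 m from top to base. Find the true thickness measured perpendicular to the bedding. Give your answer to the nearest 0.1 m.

6.2 m

Let the plane be z = a·easting + b·northing + c.
Station 12−Station 11: 215a + 55b = −276.6;  Station 13−Station 11: 305a − 374b = −178.9.
Solving gives a = −1.16569, b = −0.47229.
|∇z| = √(a²+b²) = 1.25774, so dip δ = arctan(1.25774) = 51.51°.
True thickness = vertical thickness × cos δ = 10 × cos 51.51° = 6.2 m.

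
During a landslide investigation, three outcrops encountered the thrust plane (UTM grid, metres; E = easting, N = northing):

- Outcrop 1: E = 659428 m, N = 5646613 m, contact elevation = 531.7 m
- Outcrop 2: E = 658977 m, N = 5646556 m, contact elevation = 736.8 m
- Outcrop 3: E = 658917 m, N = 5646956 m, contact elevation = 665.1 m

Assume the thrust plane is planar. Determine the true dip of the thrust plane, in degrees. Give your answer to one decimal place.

Two edge vectors: Outcrop 1→Outcrop 2 = (-451, -57, 205.1), Outcrop 1→Outcrop 3 = (-511, 343, 133.4).
Normal n = (Outcrop 1→Outcrop 2) × (Outcrop 1→Outcrop 3) = (-77953.1, -44642.7, -183820).
So ∂z/∂E = −n_x/n_z = −0.42407 and ∂z/∂N = −n_y/n_z = −0.24286.
Gradient magnitude |∇z| = √(a² + b²) = √(0.17984 + 0.05898) = 0.48869.
True dip = arctan(0.48869) = 26.0°, dipping toward ENE (azimuth ≈ 060°).

26.0°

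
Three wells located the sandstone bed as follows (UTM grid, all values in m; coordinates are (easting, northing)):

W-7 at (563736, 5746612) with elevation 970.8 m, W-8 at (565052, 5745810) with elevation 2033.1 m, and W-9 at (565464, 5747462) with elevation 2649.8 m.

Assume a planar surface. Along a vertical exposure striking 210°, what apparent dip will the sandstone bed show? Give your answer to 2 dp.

Two edge vectors: W-7→W-8 = (1316, -802, 1062.3), W-7→W-9 = (1728, 850, 1679).
Normal n = (W-7→W-8) × (W-7→W-9) = (-2249513, -373909.6, 2504456).
So ∂z/∂E = −n_x/n_z = 0.89820 and ∂z/∂N = −n_y/n_z = 0.14930.
Unit vector along 210° is (sin 210°, cos 210°) = (-0.5000, -0.8660).
Slope in that direction = a·(-0.5000) + b·(-0.8660) = −0.57840.
Apparent dip = arctan|0.57840| = 30.04° (true dip is 42.3°, so apparent ≤ true as expected).

30.04°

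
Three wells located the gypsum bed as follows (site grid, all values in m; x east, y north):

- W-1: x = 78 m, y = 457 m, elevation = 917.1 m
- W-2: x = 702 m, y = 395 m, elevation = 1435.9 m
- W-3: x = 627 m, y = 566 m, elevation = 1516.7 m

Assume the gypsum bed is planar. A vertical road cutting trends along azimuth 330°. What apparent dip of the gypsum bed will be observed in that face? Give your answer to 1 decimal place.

Let the plane be z = a·x + b·y + c.
W-2−W-1: 624a − 62b = 518.8;  W-3−W-1: 549a + 109b = 599.6.
Solving gives a = 0.91838, b = 0.87531.
Unit vector along 330° is (sin 330°, cos 330°) = (-0.5000, 0.8660).
Slope in that direction = a·(-0.5000) + b·(0.8660) = 0.29885.
Apparent dip = arctan|0.29885| = 16.6° (true dip is 51.8°, so apparent ≤ true as expected).

16.6°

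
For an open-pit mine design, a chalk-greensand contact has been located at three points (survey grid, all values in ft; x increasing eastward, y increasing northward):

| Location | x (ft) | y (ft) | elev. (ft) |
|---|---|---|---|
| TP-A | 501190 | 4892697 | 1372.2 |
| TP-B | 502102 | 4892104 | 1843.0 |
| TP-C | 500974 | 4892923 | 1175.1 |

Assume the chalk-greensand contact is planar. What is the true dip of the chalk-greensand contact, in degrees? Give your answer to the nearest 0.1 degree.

Let the plane be z = a·x + b·y + c.
TP-B−TP-A: 912a − 593b = 470.8;  TP-C−TP-A: −216a + 226b = −197.1.
Solving gives a = −0.13431, b = −1.00049.
Gradient magnitude |∇z| = √(a² + b²) = √(0.01804 + 1.00098) = 1.00947.
True dip = arctan(1.00947) = 45.3°, dipping toward N (azimuth ≈ 008°).

45.3°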